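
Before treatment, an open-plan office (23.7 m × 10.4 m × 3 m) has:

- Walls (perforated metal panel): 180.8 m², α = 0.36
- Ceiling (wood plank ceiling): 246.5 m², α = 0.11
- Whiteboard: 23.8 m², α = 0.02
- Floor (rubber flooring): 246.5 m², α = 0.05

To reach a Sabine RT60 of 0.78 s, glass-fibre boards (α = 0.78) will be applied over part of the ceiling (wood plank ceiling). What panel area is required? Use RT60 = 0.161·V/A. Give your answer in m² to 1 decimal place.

Total absorption A₁ = 180.8·0.36 + 246.5·0.11 + 23.8·0.02 + 246.5·0.05
  = 65.088 + 27.115 + 0.476 + 12.325 = 105.004 m² sabins.
V = 739.44 m³. Target absorption A₂ = 0.161 × 739.44 / 0.78 = 152.628 sabins.
Absorption to add: 152.628 − 105.004 = 47.624 sabins.
Net gain per m²: Δα = 0.78 − 0.11 = 0.67.
Area = ΔA/Δα = 47.624/0.67 = 71.1 m².

71.1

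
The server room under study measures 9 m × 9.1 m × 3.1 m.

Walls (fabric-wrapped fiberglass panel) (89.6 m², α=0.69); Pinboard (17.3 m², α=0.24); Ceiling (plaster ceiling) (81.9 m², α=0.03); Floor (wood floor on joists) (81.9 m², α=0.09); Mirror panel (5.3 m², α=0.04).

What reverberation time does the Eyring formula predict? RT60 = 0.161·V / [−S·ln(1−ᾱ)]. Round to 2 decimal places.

0.46 sec

S = Σ Sᵢ = 276.0 m².
Absorption A = 89.6·0.69 + 17.3·0.24 + 81.9·0.03 + 81.9·0.09 + 5.3·0.04 = 76.016 sabins.
Mean coefficient ᾱ = A/S = 0.2754.
Eyring denominator: −S ln(1−ᾱ) = 88.909.
V = 9 × 9.1 × 3.1 = 253.89 m³.
RT60 = 0.161 × 253.89 / 88.909 = 0.46 s.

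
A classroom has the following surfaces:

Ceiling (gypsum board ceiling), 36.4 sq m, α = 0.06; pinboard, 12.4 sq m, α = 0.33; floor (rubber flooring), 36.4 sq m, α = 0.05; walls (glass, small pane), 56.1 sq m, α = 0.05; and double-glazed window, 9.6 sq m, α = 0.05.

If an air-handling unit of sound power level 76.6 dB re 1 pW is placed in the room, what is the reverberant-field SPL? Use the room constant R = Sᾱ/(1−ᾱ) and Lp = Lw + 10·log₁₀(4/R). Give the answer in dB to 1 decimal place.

Σ(Sᵢαᵢ) = 36.4×0.06 + 12.4×0.33 + 36.4×0.05 + 56.1×0.05 + 9.6×0.05 = 11.381; total area S = 150.9 sq m.
ᾱ = 0.0754, so room constant R = A/(1−ᾱ) = 12.309 sq m.
Lp = Lw + 10 log₁₀(4/R) = 76.6 -4.88 = 71.7 dB.

71.7 dB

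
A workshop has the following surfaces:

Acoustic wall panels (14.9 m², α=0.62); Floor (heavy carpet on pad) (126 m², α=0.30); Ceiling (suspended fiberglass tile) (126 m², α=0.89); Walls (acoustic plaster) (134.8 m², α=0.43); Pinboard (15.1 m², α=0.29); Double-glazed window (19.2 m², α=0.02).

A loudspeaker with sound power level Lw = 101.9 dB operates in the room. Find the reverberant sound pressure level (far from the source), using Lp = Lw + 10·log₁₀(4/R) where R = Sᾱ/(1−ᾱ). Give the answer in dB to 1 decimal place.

81.4 dB

A = 221.905 sabins; S = 436.0 m².
ᾱ = 0.5090, so room constant R = A/(1−ᾱ) = 451.945 m².
Lp = 101.9 + 10·log₁₀(4/451.945) = 101.9 + (-20.53) = 81.4 dB.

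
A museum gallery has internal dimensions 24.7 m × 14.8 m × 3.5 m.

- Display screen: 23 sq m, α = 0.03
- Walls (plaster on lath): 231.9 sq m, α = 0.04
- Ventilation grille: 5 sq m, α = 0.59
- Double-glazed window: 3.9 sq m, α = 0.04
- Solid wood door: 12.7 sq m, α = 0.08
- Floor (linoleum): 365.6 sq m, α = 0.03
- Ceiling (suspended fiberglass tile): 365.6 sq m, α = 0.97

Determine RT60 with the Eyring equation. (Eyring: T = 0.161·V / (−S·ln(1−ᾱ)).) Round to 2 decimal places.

0.43 seconds

S = Σ Sᵢ = 1007.7 sq m.
Absorption A = 23·0.03 + 231.9·0.04 + 5·0.59 + 3.9·0.04 + 12.7·0.08 + 365.6·0.03 + 365.6·0.97 = 379.688 sabins.
ᾱ = 379.688 / 1007.7 = 0.3768.
−S·ln(1−ᾱ) = −1007.7 × ln(1 − 0.3768) = 476.529.
V = 24.7 × 14.8 × 3.5 = 1279.46 m³.
T = 0.161·V/[−S·ln(1−ᾱ)] = 0.161·1279.46/476.529 = 0.43 s.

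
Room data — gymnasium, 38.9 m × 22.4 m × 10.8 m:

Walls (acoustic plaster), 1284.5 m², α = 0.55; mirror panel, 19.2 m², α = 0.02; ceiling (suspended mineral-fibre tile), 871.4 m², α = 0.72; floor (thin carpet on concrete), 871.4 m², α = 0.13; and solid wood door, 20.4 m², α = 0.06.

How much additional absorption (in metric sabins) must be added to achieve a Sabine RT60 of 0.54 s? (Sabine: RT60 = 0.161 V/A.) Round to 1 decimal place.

1357.0 sabins

Total absorption A₁ = 1284.5·0.55 + 19.2·0.02 + 871.4·0.72 + 871.4·0.13 + 20.4·0.06
  = 706.475 + 0.384 + 627.408 + 113.282 + 1.224 = 1448.773 m² sabins.
Target A₂ = 0.161·9410.688/0.54 = 2805.779 sabins (V = 9410.688 m³).
Shortfall: 2805.779 − 1448.773 = 1357.0 sabins.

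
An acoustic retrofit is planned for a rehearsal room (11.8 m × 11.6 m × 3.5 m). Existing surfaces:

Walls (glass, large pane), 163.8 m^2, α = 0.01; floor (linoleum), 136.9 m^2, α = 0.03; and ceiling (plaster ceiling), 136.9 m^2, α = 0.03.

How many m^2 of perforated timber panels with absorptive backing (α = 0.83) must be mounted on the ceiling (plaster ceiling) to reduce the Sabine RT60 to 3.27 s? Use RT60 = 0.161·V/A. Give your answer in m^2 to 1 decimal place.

17.2

A₁ = Σ Sᵢαᵢ = 163.8×0.01 + 136.9×0.03 + 136.9×0.03 = 9.852 sabins.
Required A₂ = 0.161·479.08/3.27 = 23.588 sabins.
Absorption to add: 23.588 − 9.852 = 13.736 sabins.
Each m^2 of panel replacing the ceiling (plaster ceiling) adds (0.83 − 0.03) = 0.80 sabins.
Panel area = 13.736 / 0.80 = 17.2 m^2.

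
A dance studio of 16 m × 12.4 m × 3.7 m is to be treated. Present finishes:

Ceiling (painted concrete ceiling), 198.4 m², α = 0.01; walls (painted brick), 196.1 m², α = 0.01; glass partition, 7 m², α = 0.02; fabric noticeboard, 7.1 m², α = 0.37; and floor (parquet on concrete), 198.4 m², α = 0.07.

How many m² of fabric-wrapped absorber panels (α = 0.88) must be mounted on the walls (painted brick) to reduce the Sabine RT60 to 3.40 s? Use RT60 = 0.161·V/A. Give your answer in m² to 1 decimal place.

Equivalent absorption area: A₁ = 198.4*0.01 + 196.1*0.01 + 7*0.02 + 7.1*0.37 + 198.4*0.07 = 20.600 m².
Required A₂ = 0.161·734.08/3.40 = 34.761 sabins.
ΔA needed = 34.761 − 20.600 = 14.161 sabins.
Each m² of panel replacing the walls (painted brick) adds (0.88 − 0.01) = 0.87 sabins.
Panel area = 14.161 / 0.87 = 16.3 m².

16.3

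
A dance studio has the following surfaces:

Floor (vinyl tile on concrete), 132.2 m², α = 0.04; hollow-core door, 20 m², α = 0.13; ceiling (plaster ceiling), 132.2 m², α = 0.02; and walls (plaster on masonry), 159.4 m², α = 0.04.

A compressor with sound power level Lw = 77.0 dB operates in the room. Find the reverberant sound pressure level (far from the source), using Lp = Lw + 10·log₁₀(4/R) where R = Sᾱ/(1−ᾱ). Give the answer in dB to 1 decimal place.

A = 16.908 sabins; S = 443.8 m².
ᾱ = 16.908/443.8 = 0.0381; R = Sᾱ/(1−ᾱ) = 16.908/(1−0.0381) = 17.578 m².
Lp = Lw + 10 log₁₀(4/R) = 77.0 -6.43 = 70.6 dB.

70.6 dB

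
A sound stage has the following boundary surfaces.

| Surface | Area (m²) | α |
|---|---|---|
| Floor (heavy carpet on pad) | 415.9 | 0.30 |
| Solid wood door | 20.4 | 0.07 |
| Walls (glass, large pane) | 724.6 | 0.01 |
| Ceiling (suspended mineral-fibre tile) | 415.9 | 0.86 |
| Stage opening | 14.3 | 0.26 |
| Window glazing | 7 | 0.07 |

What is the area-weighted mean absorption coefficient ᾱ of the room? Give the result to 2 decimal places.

Total surface area S = 1598.1 m².
Σ(Sᵢαᵢ) = 415.9·0.30 + 20.4·0.07 + 724.6·0.01 + 415.9·0.86 + 14.3·0.26 + 7·0.07 = 495.326.
ᾱ = A/S = 0.31.

0.31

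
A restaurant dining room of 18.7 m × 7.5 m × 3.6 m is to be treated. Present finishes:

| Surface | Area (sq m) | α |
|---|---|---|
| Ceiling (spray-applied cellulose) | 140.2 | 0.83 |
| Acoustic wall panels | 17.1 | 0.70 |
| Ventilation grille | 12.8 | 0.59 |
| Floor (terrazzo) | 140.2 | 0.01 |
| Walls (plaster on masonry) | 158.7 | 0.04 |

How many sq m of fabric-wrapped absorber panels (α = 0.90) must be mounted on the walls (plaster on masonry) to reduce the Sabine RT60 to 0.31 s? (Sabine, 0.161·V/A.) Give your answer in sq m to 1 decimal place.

137.9

Equivalent absorption area: A₁ = 140.2*0.83 + 17.1*0.70 + 12.8*0.59 + 140.2*0.01 + 158.7*0.04 = 143.638 sq m.
V = 504.9 m³. Target absorption A₂ = 0.161 × 504.9 / 0.31 = 262.222 sabins.
Absorption to add: 262.222 − 143.638 = 118.584 sabins.
Each sq m of panel replacing the walls (plaster on masonry) adds (0.90 − 0.04) = 0.86 sabins.
Panel area = 118.584 / 0.86 = 137.9 sq m.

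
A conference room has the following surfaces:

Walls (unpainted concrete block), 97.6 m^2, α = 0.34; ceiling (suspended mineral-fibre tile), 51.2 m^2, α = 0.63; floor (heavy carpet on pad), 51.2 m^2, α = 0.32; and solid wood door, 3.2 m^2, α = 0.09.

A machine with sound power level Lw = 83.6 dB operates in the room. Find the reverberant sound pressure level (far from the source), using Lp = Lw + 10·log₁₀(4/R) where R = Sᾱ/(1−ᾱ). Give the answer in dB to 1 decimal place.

68.2 dB

A = 82.112 sabins; S = 203.2 m^2.
ᾱ = 0.4041, so room constant R = A/(1−ᾱ) = 137.795 m^2.
Lp = 83.6 + 10·log₁₀(4/137.795) = 83.6 + (-15.37) = 68.2 dB.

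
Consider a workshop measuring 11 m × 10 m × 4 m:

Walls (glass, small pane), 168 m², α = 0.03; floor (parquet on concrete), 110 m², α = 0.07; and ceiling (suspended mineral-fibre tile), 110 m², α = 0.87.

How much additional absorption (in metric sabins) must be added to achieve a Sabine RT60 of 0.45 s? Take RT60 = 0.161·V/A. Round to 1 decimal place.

A₁ = Σ Sᵢαᵢ = 168·0.03 + 110·0.07 + 110·0.87 = 108.440 sabins.
For T = 0.45 s, need A₂ = 0.161·V/T = 0.161·440/0.45 = 157.422 sabins.
ΔA = A₂ − A₁ = 157.422 − 108.440 = 49.0 sabins.

49.0 sabins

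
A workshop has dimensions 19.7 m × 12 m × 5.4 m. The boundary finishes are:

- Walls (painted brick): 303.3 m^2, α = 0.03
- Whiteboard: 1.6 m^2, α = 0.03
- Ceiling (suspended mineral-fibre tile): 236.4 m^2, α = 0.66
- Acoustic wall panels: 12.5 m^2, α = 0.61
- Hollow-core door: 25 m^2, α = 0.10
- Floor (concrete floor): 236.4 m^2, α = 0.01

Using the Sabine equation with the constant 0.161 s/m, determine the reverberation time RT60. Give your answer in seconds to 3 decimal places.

Equivalent absorption area: A = 303.3·0.03 + 1.6·0.03 + 236.4·0.66 + 12.5·0.61 + 25·0.10 + 236.4·0.01 = 177.660 m^2.
Volume V = 19.7 × 12 × 5.4 = 1276.56 m³.
Sabine: RT60 = 0.161 × 1276.56 / 177.660 = 1.157 s.

1.157 s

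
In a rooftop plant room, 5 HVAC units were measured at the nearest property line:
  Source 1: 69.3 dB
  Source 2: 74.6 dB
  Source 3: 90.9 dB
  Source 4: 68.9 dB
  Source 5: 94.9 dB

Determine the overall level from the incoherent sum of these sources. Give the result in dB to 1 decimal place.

Sum in the linear (power) domain: Σ 10^(Lᵢ/10) = 10^(69.3/10) + 10^(74.6/10) + 10^(90.9/10) + 10^(68.9/10) + 10^(94.9/10) = 4.366e+09.
Combined level = 10 log₁₀(4.366e+09) = 96.4 dB.

96.4 dB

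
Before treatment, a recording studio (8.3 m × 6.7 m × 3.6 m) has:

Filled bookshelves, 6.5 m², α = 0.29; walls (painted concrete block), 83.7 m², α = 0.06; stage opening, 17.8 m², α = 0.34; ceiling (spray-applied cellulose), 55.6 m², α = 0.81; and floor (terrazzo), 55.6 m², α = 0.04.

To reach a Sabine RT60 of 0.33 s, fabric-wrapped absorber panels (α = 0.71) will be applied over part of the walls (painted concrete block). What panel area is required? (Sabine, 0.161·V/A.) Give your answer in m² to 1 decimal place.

57.6

Total absorption A₁ = 6.5*0.29 + 83.7*0.06 + 17.8*0.34 + 55.6*0.81 + 55.6*0.04
  = 1.885 + 5.022 + 6.052 + 45.036 + 2.224 = 60.219 m² sabins.
V = 200.196 m³. Target absorption A₂ = 0.161 × 200.196 / 0.33 = 97.671 sabins.
Absorption to add: 97.671 − 60.219 = 37.452 sabins.
Net gain per m²: Δα = 0.71 − 0.06 = 0.65.
Panel area = 37.452 / 0.65 = 57.6 m².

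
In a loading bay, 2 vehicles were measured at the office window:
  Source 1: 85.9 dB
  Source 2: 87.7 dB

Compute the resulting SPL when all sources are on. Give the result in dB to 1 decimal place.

89.9 dB

Converting to relative power and adding: 10^(85.9/10) + 10^(87.7/10) = 9.779e+08.
L_total = 10·log₁₀(9.779e+08) = 89.9 dB.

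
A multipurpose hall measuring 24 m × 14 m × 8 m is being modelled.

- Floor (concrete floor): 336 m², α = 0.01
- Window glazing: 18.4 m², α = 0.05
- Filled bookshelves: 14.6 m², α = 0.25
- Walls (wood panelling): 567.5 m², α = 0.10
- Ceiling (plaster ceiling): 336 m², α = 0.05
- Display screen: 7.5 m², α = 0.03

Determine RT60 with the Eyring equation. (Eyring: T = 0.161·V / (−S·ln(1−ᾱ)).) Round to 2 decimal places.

5.13 seconds

S = Σ Sᵢ = 1280.0 m².
Σ(Sᵢαᵢ) = 336×0.01 + 18.4×0.05 + 14.6×0.25 + 567.5×0.10 + 336×0.05 + 7.5×0.03 = 81.705.
Mean coefficient ᾱ = A/S = 0.0638.
−S·ln(1−ᾱ) = −1280.0 × ln(1 − 0.0638) = 84.385.
V = 24 × 14 × 8 = 2688 m³.
T = 0.161·V/[−S·ln(1−ᾱ)] = 0.161·2688/84.385 = 5.13 s.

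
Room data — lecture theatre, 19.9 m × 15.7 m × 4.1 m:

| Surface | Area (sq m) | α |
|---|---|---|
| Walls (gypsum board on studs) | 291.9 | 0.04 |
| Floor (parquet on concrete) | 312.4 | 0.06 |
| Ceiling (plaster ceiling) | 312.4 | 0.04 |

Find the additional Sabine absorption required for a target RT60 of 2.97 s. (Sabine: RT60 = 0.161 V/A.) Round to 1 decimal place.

Total absorption A₁ = 291.9*0.04 + 312.4*0.06 + 312.4*0.04
  = 11.676 + 18.744 + 12.496 = 42.916 sq m sabins.
V = 1280.963 m³. Required absorption A₂ = 0.161 × 1280.963 / 2.97 = 69.439 sabins.
ΔA = A₂ − A₁ = 69.439 − 42.916 = 26.5 sabins.

26.5 sabins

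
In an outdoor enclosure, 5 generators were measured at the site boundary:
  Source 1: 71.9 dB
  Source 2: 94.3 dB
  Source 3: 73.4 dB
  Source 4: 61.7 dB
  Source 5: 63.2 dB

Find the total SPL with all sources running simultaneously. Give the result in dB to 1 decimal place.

94.4 dB

Σ 10^(Lᵢ/10) = 2.732e+09.
Back to dB: 10·log₁₀ Σ = 94.4 dB.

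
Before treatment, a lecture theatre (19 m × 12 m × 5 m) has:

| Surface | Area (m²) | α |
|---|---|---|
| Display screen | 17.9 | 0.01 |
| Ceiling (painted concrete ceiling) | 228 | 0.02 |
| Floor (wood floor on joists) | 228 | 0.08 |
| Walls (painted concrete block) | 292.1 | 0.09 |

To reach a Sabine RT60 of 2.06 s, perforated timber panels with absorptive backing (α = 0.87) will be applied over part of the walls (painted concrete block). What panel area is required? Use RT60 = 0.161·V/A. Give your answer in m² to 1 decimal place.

51.1

Total absorption A₁ = 17.9*0.01 + 228*0.02 + 228*0.08 + 292.1*0.09
  = 0.179 + 4.560 + 18.240 + 26.289 = 49.268 m² sabins.
V = 1140 m³. Target absorption A₂ = 0.161 × 1140 / 2.06 = 89.097 sabins.
ΔA needed = 89.097 − 49.268 = 39.829 sabins.
Net gain per m²: Δα = 0.87 − 0.09 = 0.78.
Panel area = 39.829 / 0.78 = 51.1 m².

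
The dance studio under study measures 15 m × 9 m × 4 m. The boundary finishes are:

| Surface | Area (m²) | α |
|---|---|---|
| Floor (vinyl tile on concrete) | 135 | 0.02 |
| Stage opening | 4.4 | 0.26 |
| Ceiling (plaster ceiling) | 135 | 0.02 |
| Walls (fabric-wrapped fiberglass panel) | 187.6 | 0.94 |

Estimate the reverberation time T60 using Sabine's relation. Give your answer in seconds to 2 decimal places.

0.48 seconds

A = Σ Sᵢαᵢ = 135*0.02 + 4.4*0.26 + 135*0.02 + 187.6*0.94 = 182.888 sabins.
Room volume: 540 m³.
T = 0.161 V/A = 0.161·540/182.888 = 0.48 s.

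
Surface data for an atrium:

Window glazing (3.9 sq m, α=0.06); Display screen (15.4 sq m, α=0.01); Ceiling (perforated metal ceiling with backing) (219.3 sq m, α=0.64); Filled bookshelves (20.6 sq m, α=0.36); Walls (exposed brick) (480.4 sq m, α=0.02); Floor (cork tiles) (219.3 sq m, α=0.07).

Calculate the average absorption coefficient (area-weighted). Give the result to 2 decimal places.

0.18

S = Σ Sᵢ = 3.9 + 15.4 + 219.3 + 20.6 + 480.4 + 219.3 = 958.9 sq m.
A = 3.9*0.06 + 15.4*0.01 + 219.3*0.64 + 20.6*0.36 + 480.4*0.02 + 219.3*0.07 = 173.115 sabins.
ᾱ = A/S = 0.18.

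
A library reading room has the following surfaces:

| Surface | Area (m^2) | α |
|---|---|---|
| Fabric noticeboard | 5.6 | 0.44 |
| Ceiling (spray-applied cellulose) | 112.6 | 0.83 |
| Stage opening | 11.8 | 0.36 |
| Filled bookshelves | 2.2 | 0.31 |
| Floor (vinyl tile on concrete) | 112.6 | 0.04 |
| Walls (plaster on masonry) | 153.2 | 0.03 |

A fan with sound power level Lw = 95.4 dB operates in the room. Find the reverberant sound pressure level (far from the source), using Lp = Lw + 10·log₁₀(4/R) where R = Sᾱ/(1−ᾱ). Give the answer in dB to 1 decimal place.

Σ(Sᵢαᵢ) = 5.6·0.44 + 112.6·0.83 + 11.8·0.36 + 2.2·0.31 + 112.6·0.04 + 153.2·0.03 = 109.952; total area S = 398.0 m^2.
ᾱ = 0.2763, so room constant R = A/(1−ᾱ) = 151.930 m^2.
Lp = 95.4 + 10·log₁₀(4/151.930) = 95.4 + (-15.80) = 79.6 dB.

79.6 dB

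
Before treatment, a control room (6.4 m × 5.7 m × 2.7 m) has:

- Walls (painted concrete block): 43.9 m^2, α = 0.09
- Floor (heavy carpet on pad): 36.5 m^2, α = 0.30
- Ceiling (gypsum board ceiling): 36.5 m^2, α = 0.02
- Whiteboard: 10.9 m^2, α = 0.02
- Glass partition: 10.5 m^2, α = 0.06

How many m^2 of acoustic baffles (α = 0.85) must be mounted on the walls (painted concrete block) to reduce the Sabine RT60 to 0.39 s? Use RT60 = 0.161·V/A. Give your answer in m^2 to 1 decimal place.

31.8

Summing Sᵢαᵢ: 3.951 + 10.950 + 0.730 + 0.218 + 0.630 → A₁ = 16.479 sabins.
V = 98.496 m³. Target absorption A₂ = 0.161 × 98.496 / 0.39 = 40.661 sabins.
ΔA needed = 40.661 − 16.479 = 24.182 sabins.
Each m^2 of panel replacing the walls (painted concrete block) adds (0.85 − 0.09) = 0.76 sabins.
Panel area = 24.182 / 0.76 = 31.8 m^2.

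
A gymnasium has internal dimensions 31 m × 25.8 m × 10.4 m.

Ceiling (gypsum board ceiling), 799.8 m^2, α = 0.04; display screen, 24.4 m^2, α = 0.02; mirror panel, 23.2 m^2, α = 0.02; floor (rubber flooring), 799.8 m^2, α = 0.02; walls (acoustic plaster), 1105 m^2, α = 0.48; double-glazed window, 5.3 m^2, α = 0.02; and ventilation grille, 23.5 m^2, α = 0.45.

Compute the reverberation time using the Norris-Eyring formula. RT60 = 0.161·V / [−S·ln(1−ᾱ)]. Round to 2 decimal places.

Total surface area S = 799.8 + 24.4 + 23.2 + 799.8 + 1105 + 5.3 + 23.5 = 2781.0 m^2.
Σ(Sᵢαᵢ) = 799.8×0.04 + 24.4×0.02 + 23.2×0.02 + 799.8×0.02 + 1105×0.48 + 5.3×0.02 + 23.5×0.45 = 590.021.
Mean coefficient ᾱ = A/S = 0.2122.
Eyring denominator: −S ln(1−ᾱ) = 663.299.
V = 31 × 25.8 × 10.4 = 8317.92 m³.
RT60 = 0.161 × 8317.92 / 663.299 = 2.02 s.

2.02 s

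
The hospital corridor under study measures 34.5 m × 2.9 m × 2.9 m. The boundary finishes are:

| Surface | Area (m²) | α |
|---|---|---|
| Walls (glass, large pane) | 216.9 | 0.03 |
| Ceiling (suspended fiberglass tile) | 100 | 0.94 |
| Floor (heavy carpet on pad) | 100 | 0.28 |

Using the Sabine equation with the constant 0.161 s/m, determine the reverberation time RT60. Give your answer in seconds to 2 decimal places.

Summing Sᵢαᵢ: 6.507 + 94.000 + 28.000 → A = 128.507 sabins.
Room volume: 290.145 m³.
T = 0.161 V/A = 0.161·290.145/128.507 = 0.36 s.

0.36 sec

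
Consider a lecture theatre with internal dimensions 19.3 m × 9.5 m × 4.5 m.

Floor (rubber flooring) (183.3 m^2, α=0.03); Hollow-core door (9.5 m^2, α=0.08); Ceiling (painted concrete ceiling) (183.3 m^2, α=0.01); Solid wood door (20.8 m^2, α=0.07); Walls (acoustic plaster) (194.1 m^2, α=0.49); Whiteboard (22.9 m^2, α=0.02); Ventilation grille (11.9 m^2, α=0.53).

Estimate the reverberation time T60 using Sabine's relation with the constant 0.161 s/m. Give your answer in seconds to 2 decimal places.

1.19 s

Total absorption A = 183.3×0.03 + 9.5×0.08 + 183.3×0.01 + 20.8×0.07 + 194.1×0.49 + 22.9×0.02 + 11.9×0.53
  = 5.499 + 0.760 + 1.833 + 1.456 + 95.109 + 0.458 + 6.307 = 111.422 m^2 sabins.
Room volume: 825.075 m³.
T = 0.161 V/A = 0.161·825.075/111.422 = 1.19 s.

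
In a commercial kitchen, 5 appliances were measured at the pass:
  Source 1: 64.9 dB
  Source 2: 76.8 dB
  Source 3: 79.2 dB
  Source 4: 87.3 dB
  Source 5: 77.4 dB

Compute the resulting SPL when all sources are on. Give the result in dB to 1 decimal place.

Converting to relative power and adding: 10^(64.9/10) + 10^(76.8/10) + 10^(79.2/10) + 10^(87.3/10) + 10^(77.4/10) = 7.261e+08.
Back to dB: 10·log₁₀ Σ = 88.6 dB.

88.6 dB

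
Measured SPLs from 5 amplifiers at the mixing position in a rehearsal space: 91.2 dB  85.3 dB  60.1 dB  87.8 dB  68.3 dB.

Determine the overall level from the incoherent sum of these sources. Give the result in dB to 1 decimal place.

93.6 dB

Sum in the linear (power) domain: Σ 10^(Lᵢ/10) = 10^(91.2/10) + 10^(85.3/10) + 10^(60.1/10) + 10^(87.8/10) + 10^(68.3/10) = 2.267e+09.
L_total = 10·log₁₀(2.267e+09) = 93.6 dB.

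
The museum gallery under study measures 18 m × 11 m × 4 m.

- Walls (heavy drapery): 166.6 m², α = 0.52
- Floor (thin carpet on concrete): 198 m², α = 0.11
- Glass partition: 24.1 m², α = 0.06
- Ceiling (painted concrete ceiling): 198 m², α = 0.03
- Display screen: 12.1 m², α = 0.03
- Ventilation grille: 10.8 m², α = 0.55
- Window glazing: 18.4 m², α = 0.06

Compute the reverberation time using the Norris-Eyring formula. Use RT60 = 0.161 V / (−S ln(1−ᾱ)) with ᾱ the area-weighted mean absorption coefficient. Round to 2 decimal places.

0.93 sec

S = Σ Sᵢ = 628.0 m².
Σ(Sᵢαᵢ) = 166.6×0.52 + 198×0.11 + 24.1×0.06 + 198×0.03 + 12.1×0.03 + 10.8×0.55 + 18.4×0.06 = 123.205.
Mean coefficient ᾱ = A/S = 0.1962.
Eyring denominator: −S ln(1−ᾱ) = 137.158.
V = 18 × 11 × 4 = 792 m³.
RT60 = 0.161 × 792 / 137.158 = 0.93 s.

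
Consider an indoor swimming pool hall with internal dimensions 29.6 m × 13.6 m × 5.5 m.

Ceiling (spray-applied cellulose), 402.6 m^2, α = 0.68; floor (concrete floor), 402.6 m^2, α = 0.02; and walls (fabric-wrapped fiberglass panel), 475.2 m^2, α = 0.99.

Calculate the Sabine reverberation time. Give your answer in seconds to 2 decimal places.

0.47 sec

Equivalent absorption area: A = 402.6·0.68 + 402.6·0.02 + 475.2·0.99 = 752.268 m^2.
Volume V = 29.6 × 13.6 × 5.5 = 2214.08 m³.
Sabine: RT60 = 0.161 × 2214.08 / 752.268 = 0.47 s.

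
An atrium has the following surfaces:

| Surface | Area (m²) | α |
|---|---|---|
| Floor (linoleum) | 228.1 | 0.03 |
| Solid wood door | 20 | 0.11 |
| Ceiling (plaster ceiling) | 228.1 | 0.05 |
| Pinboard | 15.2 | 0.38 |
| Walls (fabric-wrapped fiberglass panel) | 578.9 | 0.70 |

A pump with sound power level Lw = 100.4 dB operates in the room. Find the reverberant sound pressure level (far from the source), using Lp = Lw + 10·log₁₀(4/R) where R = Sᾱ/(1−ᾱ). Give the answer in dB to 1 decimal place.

77.8 dB

Σ(Sᵢαᵢ) = 228.1·0.03 + 20·0.11 + 228.1·0.05 + 15.2·0.38 + 578.9·0.70 = 431.454; total area S = 1070.3 m².
ᾱ = 0.4031, so room constant R = A/(1−ᾱ) = 722.825 m².
Lp = Lw + 10 log₁₀(4/R) = 100.4 -22.57 = 77.8 dB.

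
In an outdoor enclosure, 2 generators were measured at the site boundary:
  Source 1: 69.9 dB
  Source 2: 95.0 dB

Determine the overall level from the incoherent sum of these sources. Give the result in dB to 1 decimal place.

Σ 10^(Lᵢ/10) = 3.172e+09.
Back to dB: 10·log₁₀ Σ = 95.0 dB.

95.0 dB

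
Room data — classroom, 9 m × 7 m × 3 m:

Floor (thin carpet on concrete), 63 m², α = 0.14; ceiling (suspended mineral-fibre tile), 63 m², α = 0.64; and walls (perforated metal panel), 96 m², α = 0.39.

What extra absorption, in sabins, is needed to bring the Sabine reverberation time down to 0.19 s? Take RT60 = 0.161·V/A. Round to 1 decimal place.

73.6 sabins

A₁ = Σ Sᵢαᵢ = 63*0.14 + 63*0.64 + 96*0.39 = 86.580 sabins.
V = 189 m³. Required absorption A₂ = 0.161 × 189 / 0.19 = 160.153 sabins.
Shortfall: 160.153 − 86.580 = 73.6 sabins.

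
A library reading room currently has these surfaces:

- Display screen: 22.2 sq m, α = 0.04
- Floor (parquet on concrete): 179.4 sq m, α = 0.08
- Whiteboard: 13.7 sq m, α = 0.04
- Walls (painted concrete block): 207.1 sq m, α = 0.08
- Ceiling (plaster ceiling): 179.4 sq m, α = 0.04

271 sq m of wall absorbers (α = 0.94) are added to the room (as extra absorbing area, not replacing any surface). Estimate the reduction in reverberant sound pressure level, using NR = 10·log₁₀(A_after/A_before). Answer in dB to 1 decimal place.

Total absorption A_before = 22.2*0.04 + 179.4*0.08 + 13.7*0.04 + 207.1*0.08 + 179.4*0.04
  = 0.888 + 14.352 + 0.548 + 16.568 + 7.176 = 39.532 sq m sabins.
Added absorption = 271 × 0.94 = 254.740 sabins.
New total A_after = 294.272 sabins.
NR = 10·log₁₀(294.272/39.532) = 8.7 dB.

8.7 dB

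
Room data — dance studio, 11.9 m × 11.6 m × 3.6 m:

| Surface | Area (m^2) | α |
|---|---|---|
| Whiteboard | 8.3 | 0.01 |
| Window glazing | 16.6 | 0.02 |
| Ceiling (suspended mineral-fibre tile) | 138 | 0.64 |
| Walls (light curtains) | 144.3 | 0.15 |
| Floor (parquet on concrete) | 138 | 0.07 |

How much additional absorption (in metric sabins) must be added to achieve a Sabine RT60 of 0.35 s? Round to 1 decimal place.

108.6 sabins

A₁ = Σ Sᵢαᵢ = 8.3·0.01 + 16.6·0.02 + 138·0.64 + 144.3·0.15 + 138·0.07 = 120.040 sabins.
Target A₂ = 0.161·496.944/0.35 = 228.594 sabins (V = 496.944 m³).
Additional absorption ΔA = 228.594 − 120.040 = 108.6 sabins.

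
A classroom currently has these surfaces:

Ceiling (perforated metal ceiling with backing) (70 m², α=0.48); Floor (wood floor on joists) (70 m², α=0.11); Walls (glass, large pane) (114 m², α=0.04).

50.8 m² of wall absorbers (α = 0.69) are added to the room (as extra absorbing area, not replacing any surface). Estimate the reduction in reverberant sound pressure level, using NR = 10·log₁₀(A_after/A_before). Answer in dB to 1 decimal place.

2.5 dB

Equivalent absorption area: A_before = 70×0.48 + 70×0.11 + 114×0.04 = 45.860 m².
Treatment contributes 50.8·0.69 = 35.052 sabins.
New total A_after = 80.912 sabins.
NR = 10·log₁₀(80.912/45.860) = 2.5 dB.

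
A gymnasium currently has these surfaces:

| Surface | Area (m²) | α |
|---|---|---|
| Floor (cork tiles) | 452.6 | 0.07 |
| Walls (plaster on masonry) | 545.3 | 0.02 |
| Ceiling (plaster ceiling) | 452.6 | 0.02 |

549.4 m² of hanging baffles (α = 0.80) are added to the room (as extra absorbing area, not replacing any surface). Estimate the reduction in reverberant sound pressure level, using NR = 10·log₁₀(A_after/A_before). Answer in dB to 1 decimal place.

9.8 dB

Total absorption A_before = 452.6×0.07 + 545.3×0.02 + 452.6×0.02
  = 31.682 + 10.906 + 9.052 = 51.640 m² sabins.
Added absorption = 549.4 × 0.80 = 439.520 sabins.
A_after = 51.640 + 439.520 = 491.160 sabins.
Reduction = 10 log₁₀(A_after/A_before) = 10 log₁₀(9.5112) = 9.8 dB.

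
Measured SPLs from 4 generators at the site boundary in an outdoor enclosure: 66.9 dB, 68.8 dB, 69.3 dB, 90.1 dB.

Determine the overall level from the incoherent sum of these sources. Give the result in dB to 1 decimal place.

Sum in the linear (power) domain: Σ 10^(Lᵢ/10) = 10^(66.9/10) + 10^(68.8/10) + 10^(69.3/10) + 10^(90.1/10) = 1.044e+09.
Back to dB: 10·log₁₀ Σ = 90.2 dB.

90.2 dB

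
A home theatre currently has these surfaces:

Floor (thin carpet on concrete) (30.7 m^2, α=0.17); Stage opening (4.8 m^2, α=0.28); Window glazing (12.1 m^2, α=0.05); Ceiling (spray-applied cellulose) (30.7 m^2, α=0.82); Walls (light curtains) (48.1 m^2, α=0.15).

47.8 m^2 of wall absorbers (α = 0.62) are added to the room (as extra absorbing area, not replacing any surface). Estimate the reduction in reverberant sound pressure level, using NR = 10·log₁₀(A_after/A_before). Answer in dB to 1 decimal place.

2.4 dB

A_before = Σ Sᵢαᵢ = 30.7×0.17 + 4.8×0.28 + 12.1×0.05 + 30.7×0.82 + 48.1×0.15 = 39.557 sabins.
Added absorption = 47.8 × 0.62 = 29.636 sabins.
A_after = 39.557 + 29.636 = 69.193 sabins.
Reduction = 10 log₁₀(A_after/A_before) = 10 log₁₀(1.7492) = 2.4 dB.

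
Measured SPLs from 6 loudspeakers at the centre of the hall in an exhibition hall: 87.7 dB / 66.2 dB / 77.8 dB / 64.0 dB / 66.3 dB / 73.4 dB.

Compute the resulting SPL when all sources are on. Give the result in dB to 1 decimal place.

88.3 dB

Converting to relative power and adding: 10^(87.7/10) + 10^(66.2/10) + 10^(77.8/10) + 10^(64.0/10) + 10^(66.3/10) + 10^(73.4/10) = 6.819e+08.
Back to dB: 10·log₁₀ Σ = 88.3 dB.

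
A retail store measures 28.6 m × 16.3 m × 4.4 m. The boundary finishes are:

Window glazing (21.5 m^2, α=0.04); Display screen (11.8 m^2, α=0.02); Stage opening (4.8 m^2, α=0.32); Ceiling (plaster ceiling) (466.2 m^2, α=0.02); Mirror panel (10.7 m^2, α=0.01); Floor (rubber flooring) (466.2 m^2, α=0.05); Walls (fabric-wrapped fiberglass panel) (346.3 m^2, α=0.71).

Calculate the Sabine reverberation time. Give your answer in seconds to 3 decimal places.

1.174 s

Equivalent absorption area: A = 21.5×0.04 + 11.8×0.02 + 4.8×0.32 + 466.2×0.02 + 10.7×0.01 + 466.2×0.05 + 346.3×0.71 = 281.246 m^2.
Room volume: 2051.192 m³.
Sabine: RT60 = 0.161 × 2051.192 / 281.246 = 1.174 s.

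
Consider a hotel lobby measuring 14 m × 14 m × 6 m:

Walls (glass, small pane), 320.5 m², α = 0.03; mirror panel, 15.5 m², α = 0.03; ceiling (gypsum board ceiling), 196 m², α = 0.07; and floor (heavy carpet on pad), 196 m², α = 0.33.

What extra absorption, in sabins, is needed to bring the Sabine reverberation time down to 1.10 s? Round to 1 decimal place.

Total absorption A₁ = 320.5·0.03 + 15.5·0.03 + 196·0.07 + 196·0.33
  = 9.615 + 0.465 + 13.720 + 64.680 = 88.480 m² sabins.
For T = 1.10 s, need A₂ = 0.161·V/T = 0.161·1176/1.10 = 172.124 sabins.
Additional absorption ΔA = 172.124 − 88.480 = 83.6 sabins.

83.6 sabins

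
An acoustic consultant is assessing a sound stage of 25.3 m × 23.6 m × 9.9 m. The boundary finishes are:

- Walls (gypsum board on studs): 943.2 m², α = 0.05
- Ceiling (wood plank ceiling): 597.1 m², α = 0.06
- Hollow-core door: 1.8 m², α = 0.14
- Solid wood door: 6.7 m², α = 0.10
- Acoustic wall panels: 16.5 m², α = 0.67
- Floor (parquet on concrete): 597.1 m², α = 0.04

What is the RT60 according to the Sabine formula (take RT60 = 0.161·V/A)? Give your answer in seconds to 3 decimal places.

8.008 seconds

Equivalent absorption area: A = 943.2×0.05 + 597.1×0.06 + 1.8×0.14 + 6.7×0.10 + 16.5×0.67 + 597.1×0.04 = 118.847 m².
V = 25.3·23.6·9.9 = 5911.092 m³.
Sabine: RT60 = 0.161 × 5911.092 / 118.847 = 8.008 s.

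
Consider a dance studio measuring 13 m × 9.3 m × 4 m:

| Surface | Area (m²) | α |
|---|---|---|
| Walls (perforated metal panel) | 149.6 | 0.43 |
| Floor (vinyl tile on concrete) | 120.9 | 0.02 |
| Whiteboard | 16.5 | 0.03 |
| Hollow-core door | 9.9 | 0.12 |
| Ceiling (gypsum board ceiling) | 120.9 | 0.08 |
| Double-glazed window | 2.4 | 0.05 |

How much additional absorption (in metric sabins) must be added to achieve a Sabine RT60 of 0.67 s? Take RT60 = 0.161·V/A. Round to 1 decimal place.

Summing Sᵢαᵢ: 64.328 + 2.418 + 0.495 + 1.188 + 9.672 + 0.120 → A₁ = 78.221 sabins.
For T = 0.67 s, need A₂ = 0.161·V/T = 0.161·483.6/0.67 = 116.208 sabins.
ΔA = A₂ − A₁ = 116.208 − 78.221 = 38.0 sabins.

38.0 sabins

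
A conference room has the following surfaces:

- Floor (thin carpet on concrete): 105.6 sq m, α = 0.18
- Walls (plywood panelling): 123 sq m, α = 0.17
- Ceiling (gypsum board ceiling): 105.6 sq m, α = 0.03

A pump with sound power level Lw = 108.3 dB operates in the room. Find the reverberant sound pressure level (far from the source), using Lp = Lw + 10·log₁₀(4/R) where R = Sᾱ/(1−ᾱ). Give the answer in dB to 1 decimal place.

Σ(Sᵢαᵢ) = 105.6×0.18 + 123×0.17 + 105.6×0.03 = 43.086; total area S = 334.2 sq m.
ᾱ = 0.1289, so room constant R = A/(1−ᾱ) = 49.462 sq m.
Lp = 108.3 + 10·log₁₀(4/49.462) = 108.3 + (-10.92) = 97.4 dB.

97.4 dB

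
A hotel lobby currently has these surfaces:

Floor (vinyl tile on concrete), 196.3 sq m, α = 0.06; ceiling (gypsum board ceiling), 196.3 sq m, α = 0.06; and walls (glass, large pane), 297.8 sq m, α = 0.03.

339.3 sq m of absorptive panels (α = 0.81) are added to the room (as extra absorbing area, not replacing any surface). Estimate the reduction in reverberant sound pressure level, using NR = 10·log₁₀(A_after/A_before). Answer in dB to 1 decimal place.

9.8 dB

Equivalent absorption area: A_before = 196.3×0.06 + 196.3×0.06 + 297.8×0.03 = 32.490 sq m.
Added absorption = 339.3 × 0.81 = 274.833 sabins.
A_after = 32.490 + 274.833 = 307.323 sabins.
NR = 10·log₁₀(307.323/32.490) = 9.8 dB.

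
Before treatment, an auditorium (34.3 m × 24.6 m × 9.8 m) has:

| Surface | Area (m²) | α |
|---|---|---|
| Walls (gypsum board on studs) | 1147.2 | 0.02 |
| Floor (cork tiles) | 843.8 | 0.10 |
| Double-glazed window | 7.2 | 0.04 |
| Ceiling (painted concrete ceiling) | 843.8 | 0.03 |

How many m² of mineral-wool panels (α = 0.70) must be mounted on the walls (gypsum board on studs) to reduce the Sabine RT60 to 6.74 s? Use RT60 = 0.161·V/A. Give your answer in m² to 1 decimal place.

Equivalent absorption area: A₁ = 1147.2*0.02 + 843.8*0.10 + 7.2*0.04 + 843.8*0.03 = 132.926 m².
Required A₂ = 0.161·8269.044/6.74 = 197.525 sabins.
ΔA needed = 197.525 − 132.926 = 64.599 sabins.
Net gain per m²: Δα = 0.70 − 0.02 = 0.68.
Area = ΔA/Δα = 64.599/0.68 = 95.0 m².

95.0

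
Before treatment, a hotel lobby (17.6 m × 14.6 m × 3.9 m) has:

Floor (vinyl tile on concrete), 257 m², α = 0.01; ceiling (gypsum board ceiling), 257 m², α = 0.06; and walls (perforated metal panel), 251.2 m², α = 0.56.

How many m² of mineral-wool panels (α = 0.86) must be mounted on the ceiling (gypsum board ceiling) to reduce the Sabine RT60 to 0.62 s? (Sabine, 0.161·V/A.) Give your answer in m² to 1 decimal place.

A₁ = Σ Sᵢαᵢ = 257·0.01 + 257·0.06 + 251.2·0.56 = 158.662 sabins.
Required A₂ = 0.161·1002.144/0.62 = 260.234 sabins.
ΔA needed = 260.234 − 158.662 = 101.572 sabins.
Each m² of panel replacing the ceiling (gypsum board ceiling) adds (0.86 − 0.06) = 0.80 sabins.
Area = ΔA/Δα = 101.572/0.80 = 127.0 m².

127.0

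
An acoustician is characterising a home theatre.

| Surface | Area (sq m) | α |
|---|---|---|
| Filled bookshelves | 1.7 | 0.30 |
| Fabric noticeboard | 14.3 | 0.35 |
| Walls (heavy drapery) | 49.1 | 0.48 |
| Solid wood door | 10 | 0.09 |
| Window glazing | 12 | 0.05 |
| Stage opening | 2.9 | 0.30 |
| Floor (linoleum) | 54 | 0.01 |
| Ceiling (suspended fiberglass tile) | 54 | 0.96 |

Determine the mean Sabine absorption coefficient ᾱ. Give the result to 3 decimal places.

S = Σ Sᵢ = 1.7 + 14.3 + 49.1 + 10 + 12 + 2.9 + 54 + 54 = 198.0 sq m.
Weighted sum Σ Sα = 83.833.
ᾱ = A/S = 0.423.

0.423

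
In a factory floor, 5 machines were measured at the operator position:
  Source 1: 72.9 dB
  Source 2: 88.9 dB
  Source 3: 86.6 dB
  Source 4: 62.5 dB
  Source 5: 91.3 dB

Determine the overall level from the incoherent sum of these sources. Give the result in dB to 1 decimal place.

Σ 10^(Lᵢ/10) = 2.604e+09.
Back to dB: 10·log₁₀ Σ = 94.2 dB.

94.2 dB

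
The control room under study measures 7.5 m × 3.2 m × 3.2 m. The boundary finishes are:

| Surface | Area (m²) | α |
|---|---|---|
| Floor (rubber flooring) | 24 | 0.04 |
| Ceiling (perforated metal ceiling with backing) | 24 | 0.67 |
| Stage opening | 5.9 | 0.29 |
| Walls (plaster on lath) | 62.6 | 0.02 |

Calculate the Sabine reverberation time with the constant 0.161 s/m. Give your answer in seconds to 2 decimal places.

Summing Sᵢαᵢ: 0.960 + 16.080 + 1.711 + 1.252 → A = 20.003 sabins.
V = 7.5·3.2·3.2 = 76.8 m³.
Sabine: RT60 = 0.161 × 76.8 / 20.003 = 0.62 s.

0.62 seconds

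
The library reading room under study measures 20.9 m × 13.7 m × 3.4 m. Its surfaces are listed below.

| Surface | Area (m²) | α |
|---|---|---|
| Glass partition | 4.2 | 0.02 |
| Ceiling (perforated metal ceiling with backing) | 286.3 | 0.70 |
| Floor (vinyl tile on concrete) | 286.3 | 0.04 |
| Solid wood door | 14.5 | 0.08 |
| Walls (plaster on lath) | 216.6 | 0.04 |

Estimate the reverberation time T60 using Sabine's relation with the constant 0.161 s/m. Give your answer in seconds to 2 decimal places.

0.71 sec

Equivalent absorption area: A = 4.2·0.02 + 286.3·0.70 + 286.3·0.04 + 14.5·0.08 + 216.6·0.04 = 221.770 m².
V = 20.9·13.7·3.4 = 973.522 m³.
RT60 = 0.161 · V / A = 0.161 × 973.522 / 221.770 = 0.71 s.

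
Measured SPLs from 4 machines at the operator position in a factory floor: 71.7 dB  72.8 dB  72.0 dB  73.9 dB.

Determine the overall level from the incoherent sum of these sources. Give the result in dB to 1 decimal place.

78.7 dB

Converting to relative power and adding: 10^(71.7/10) + 10^(72.8/10) + 10^(72.0/10) + 10^(73.9/10) = 7.424e+07.
Combined level = 10 log₁₀(7.424e+07) = 78.7 dB.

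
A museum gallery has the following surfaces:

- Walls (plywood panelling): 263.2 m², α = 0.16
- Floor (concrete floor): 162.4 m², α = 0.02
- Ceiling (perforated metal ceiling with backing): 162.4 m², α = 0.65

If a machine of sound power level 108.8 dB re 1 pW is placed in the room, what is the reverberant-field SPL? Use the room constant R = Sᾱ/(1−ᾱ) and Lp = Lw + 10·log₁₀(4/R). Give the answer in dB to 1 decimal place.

91.7 dB

A = 150.920 sabins; S = 588.0 m².
ᾱ = 150.920/588.0 = 0.2567; R = Sᾱ/(1−ᾱ) = 150.920/(1−0.2567) = 203.040 m².
Lp = Lw + 10 log₁₀(4/R) = 108.8 -17.06 = 91.7 dB.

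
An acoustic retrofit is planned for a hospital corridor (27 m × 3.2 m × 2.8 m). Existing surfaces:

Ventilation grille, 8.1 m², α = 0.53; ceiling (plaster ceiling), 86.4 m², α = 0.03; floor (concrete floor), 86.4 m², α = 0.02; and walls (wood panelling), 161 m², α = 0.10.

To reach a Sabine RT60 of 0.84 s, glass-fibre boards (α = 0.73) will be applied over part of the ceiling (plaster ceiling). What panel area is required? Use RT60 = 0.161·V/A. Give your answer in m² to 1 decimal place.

Summing Sᵢαᵢ: 4.293 + 2.592 + 1.728 + 16.100 → A₁ = 24.713 sabins.
Required A₂ = 0.161·241.92/0.84 = 46.368 sabins.
Absorption to add: 46.368 − 24.713 = 21.655 sabins.
Net gain per m²: Δα = 0.73 − 0.03 = 0.70.
Panel area = 21.655 / 0.70 = 30.9 m².

30.9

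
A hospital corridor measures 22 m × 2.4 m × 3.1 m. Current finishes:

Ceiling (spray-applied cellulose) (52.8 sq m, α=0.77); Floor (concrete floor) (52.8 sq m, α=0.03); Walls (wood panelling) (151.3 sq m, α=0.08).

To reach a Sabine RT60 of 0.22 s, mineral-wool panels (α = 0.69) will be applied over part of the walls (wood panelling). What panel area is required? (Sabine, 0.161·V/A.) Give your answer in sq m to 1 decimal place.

107.3

Equivalent absorption area: A₁ = 52.8×0.77 + 52.8×0.03 + 151.3×0.08 = 54.344 sq m.
Required A₂ = 0.161·163.68/0.22 = 119.784 sabins.
Absorption to add: 119.784 − 54.344 = 65.440 sabins.
Each sq m of panel replacing the walls (wood panelling) adds (0.69 − 0.08) = 0.61 sabins.
Panel area = 65.440 / 0.61 = 107.3 sq m.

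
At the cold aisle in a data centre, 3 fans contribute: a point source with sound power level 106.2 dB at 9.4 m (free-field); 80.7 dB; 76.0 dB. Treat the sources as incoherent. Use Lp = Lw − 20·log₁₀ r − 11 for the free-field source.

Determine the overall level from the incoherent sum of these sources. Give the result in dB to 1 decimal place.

82.9 dB

Source at 9.4 m: Lp = 106.2 − 20·log₁₀(9.4) − 11 = 75.7 dB.
Σ 10^(Lᵢ/10) = 1.945e+08.
Back to dB: 10·log₁₀ Σ = 82.9 dB.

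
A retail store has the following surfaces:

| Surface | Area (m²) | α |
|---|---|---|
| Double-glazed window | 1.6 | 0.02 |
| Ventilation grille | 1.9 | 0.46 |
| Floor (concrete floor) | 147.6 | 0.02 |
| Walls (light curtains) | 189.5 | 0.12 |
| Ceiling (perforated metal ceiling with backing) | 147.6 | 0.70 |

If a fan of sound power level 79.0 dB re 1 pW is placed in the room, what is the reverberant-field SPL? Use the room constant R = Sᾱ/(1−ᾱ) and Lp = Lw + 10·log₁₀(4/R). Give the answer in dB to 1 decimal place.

62.5 dB

Σ(Sᵢαᵢ) = 1.6·0.02 + 1.9·0.46 + 147.6·0.02 + 189.5·0.12 + 147.6·0.70 = 129.918; total area S = 488.2 m².
ᾱ = 0.2661, so room constant R = A/(1−ᾱ) = 177.024 m².
Lp = 79.0 + 10·log₁₀(4/177.024) = 79.0 + (-16.46) = 62.5 dB.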